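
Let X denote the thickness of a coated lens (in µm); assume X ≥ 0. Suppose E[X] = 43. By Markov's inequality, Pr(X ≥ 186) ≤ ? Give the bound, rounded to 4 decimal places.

Markov's inequality: for a non-negative random variable, Pr(X ≥ a) ≤ E[X]/a.
Here E[X] = 43 and a = 186, so the bound is 43/186 = 0.2312.

0.2312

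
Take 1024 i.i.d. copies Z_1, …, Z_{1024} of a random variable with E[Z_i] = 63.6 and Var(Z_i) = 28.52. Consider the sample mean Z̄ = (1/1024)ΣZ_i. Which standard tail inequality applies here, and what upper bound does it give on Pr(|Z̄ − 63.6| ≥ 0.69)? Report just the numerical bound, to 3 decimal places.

With mean and variance of each term known, Chebyshev's inequality bounds the deviation of the sum (or sample mean).
Var(Z̄) = Var(Z_i)/n = 28.52/1024 = 0.027852.
Chebyshev: Pr(|Z̄ − 63.6| ≥ 0.69) ≤ Var(Z̄)/(0.69)² = 28.52/(1024·0.69²) = 0.0585.

0.058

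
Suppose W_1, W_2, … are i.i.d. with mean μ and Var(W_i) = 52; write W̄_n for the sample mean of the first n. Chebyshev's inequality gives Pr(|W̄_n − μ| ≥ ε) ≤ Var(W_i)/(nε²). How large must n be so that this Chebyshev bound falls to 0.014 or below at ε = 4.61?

175

Require 52/(n·4.61²) ≤ 0.014, i.e. n ≥ 52/(0.014·4.61²) = 174.773.
The smallest integer n is 175.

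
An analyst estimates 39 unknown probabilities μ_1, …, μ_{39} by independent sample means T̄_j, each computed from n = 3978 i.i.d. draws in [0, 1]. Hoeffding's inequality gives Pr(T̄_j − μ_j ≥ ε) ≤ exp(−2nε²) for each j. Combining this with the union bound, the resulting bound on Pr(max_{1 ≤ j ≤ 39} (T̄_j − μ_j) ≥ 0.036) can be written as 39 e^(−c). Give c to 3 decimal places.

10.311

Union bound over the 39 events: Pr(max_{1 ≤ j ≤ 39} (T̄_j − μ_j) ≥ 0.036) ≤ 39·exp(−2nε²) = 39 exp(−2·3978·0.036²).
So c = 2·3978·0.036² = 10.3110.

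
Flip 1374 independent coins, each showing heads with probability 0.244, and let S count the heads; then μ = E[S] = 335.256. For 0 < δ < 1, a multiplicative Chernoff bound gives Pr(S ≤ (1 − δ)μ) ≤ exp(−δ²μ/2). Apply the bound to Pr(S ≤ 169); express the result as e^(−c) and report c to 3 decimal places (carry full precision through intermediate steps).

41.224

Write 169 = (1 − δ)μ, so δ = 1 − 169/335.256 = 0.4959076…
Then the exponent is δ²μ/2 = (μ − 169)²/(2μ) = 41.223807.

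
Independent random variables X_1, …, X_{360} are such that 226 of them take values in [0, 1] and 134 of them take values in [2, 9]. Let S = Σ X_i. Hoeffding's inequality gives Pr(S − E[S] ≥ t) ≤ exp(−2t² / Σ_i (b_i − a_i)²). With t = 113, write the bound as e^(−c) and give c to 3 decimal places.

3.760

Σ(b_i − a_i)² = 226·1² + 134·7² = 6792.
c = 2t² / 6792 = 2·113² / 6792 = 3.7600.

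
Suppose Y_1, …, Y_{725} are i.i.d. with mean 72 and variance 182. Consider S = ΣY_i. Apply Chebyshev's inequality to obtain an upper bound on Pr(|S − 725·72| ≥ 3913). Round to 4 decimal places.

Var(S) = n·Var(Y_i) = 725·182 = 131950.
Chebyshev: Pr(|S − 725·72| ≥ 3913) ≤ Var(S)/3913² = 131950/15311569 = 0.0086.

0.0086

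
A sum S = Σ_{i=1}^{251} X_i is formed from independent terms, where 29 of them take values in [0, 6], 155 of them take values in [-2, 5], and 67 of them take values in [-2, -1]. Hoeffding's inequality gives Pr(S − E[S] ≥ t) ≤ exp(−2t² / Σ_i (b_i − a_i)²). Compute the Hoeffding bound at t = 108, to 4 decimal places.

0.0686

Σ(b_i − a_i)² = 29·6² + 155·7² + 67·1² = 8706.
Exponent = 2·108² / 8706 = 2.67953.
Bound = exp(−2.67953) = 0.06860.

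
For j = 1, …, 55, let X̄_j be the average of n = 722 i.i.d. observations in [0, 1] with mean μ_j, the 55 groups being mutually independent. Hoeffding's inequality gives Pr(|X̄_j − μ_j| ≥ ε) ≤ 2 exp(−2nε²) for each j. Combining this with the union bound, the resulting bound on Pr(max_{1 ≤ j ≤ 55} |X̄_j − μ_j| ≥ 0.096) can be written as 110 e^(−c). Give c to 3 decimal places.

13.308

Union bound over the 55 events: Pr(max_{1 ≤ j ≤ 55} |X̄_j − μ_j| ≥ 0.096) ≤ 55·2·exp(−2nε²) = 110 exp(−2·722·0.096²).
So c = 2·722·0.096² = 13.3079.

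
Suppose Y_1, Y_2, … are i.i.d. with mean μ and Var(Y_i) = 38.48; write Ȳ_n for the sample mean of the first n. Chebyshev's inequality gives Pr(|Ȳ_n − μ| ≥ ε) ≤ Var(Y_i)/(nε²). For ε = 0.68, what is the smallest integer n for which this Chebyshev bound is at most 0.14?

Require 38.48/(n·0.68²) ≤ 0.14, i.e. n ≥ 38.48/(0.14·0.68²) = 594.414.
The smallest integer n is 595.

595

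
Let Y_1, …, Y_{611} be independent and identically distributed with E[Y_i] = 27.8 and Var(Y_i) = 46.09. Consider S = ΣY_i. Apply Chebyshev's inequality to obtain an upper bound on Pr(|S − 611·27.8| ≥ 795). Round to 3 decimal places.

0.045

Var(S) = n·Var(Y_i) = 611·46.09 = 28160.99.
Chebyshev: Pr(|S − 611·27.8| ≥ 795) ≤ Var(S)/795² = 28160.99/632025 = 0.0446.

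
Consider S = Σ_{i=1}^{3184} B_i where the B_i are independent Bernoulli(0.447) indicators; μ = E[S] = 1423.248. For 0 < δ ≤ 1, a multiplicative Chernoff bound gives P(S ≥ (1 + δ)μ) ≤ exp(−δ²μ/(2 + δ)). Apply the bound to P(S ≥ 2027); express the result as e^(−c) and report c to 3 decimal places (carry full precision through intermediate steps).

105.649

Write 2027 = (1 + δ)μ, so δ = 2027/1423.248 − 1 = 0.4242072…
Then the exponent is δ²μ/(2 + δ) = (2027 − μ)² / (μ·(2 + δ)) = 105.649355.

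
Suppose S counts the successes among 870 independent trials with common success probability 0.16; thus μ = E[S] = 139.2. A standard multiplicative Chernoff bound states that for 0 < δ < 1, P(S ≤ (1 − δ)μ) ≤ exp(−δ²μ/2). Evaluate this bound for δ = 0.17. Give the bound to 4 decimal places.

0.1338

Exponent = δ²μ/2 = 0.17²·139.2/2 = 2.0114.
Bound = exp(−2.0114) = 0.13380.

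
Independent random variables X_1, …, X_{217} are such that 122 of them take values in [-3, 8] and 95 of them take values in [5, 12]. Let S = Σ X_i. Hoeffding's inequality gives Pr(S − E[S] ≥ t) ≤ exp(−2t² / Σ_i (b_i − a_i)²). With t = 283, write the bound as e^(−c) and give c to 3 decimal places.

Σ(b_i − a_i)² = 122·11² + 95·7² = 19417.
c = 2t² / 19417 = 2·283² / 19417 = 8.2494.

8.249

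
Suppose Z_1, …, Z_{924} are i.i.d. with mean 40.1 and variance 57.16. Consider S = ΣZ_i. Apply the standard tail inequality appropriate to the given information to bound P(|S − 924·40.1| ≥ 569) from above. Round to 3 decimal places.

0.163

With mean and variance of each term known, Chebyshev's inequality bounds the deviation of the sum (or sample mean).
Var(S) = n·Var(Z_i) = 924·57.16 = 52815.84.
Chebyshev: P(|S − 924·40.1| ≥ 569) ≤ Var(S)/569² = 52815.84/323761 = 0.1631.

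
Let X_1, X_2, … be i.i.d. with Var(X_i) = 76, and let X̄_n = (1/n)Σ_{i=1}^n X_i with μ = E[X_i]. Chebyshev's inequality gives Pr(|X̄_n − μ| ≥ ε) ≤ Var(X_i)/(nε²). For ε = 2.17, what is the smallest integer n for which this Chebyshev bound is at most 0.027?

598

Require 76/(n·2.17²) ≤ 0.027, i.e. n ≥ 76/(0.027·2.17²) = 597.765.
The smallest integer n is 598.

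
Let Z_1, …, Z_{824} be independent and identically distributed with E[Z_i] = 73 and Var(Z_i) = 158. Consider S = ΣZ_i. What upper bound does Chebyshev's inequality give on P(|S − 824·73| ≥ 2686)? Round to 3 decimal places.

0.018

Var(S) = n·Var(Z_i) = 824·158 = 130192.
Chebyshev: P(|S − 824·73| ≥ 2686) ≤ Var(S)/2686² = 130192/7214596 = 0.0180.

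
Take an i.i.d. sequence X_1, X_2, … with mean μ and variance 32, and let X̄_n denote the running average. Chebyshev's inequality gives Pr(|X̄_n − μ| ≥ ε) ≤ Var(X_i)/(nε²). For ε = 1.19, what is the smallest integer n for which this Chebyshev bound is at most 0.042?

539

Require 32/(n·1.19²) ≤ 0.042, i.e. n ≥ 32/(0.042·1.19²) = 538.030.
The smallest integer n is 539.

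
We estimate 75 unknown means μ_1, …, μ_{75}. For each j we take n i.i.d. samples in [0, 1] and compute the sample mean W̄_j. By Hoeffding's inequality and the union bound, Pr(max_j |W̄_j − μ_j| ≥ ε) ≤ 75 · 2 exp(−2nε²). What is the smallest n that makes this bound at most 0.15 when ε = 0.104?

320

Need 2·75·exp(−2nε²) ≤ 0.15, i.e. exp(−2nε²) ≤ 0.15/150.
So 2nε² ≥ ln(150/0.15) = 6.907755.
Hence n ≥ 6.907755/(2·0.104²) = 319.330.
The smallest integer n is 320.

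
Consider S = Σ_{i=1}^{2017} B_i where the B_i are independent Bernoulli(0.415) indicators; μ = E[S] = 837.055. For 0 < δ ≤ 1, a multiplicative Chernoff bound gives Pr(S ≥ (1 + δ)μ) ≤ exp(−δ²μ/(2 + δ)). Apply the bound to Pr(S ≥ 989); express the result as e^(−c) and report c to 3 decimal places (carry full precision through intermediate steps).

12.643

Write 989 = (1 + δ)μ, so δ = 989/837.055 − 1 = 0.1815233…
Then the exponent is δ²μ/(2 + δ) = (989 − μ)² / (μ·(2 + δ)) = 12.643257.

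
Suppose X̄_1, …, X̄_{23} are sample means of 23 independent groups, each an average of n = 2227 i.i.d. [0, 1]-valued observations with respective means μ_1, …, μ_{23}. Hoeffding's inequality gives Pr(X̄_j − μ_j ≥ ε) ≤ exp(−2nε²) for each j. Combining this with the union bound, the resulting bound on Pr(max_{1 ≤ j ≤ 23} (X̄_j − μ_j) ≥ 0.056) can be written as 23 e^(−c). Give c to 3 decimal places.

Union bound over the 23 events: Pr(max_{1 ≤ j ≤ 23} (X̄_j − μ_j) ≥ 0.056) ≤ 23·exp(−2nε²) = 23 exp(−2·2227·0.056²).
So c = 2·2227·0.056² = 13.9677.

13.968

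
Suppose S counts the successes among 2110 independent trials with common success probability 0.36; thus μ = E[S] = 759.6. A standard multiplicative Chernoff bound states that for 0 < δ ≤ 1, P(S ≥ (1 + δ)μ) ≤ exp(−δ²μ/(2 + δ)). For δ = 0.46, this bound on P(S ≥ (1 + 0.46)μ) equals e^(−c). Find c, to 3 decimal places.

c = δ²μ/(2 + δ) = 0.46²·759.6/(2 + 0.46) = 65.3380.

65.338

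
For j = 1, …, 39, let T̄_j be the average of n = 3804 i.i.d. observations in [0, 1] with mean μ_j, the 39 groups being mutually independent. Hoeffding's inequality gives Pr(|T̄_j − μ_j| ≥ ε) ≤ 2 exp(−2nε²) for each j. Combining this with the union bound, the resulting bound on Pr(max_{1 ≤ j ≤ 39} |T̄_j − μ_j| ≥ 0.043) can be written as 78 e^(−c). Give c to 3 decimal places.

14.067

Union bound over the 39 events: Pr(max_{1 ≤ j ≤ 39} |T̄_j − μ_j| ≥ 0.043) ≤ 39·2·exp(−2nε²) = 78 exp(−2·3804·0.043²).
So c = 2·3804·0.043² = 14.0672.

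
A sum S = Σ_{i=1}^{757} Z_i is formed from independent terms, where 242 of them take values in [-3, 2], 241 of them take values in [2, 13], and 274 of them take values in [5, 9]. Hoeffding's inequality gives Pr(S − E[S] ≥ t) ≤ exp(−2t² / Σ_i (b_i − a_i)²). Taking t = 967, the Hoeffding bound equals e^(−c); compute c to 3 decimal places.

47.233

Σ(b_i − a_i)² = 242·5² + 241·11² + 274·4² = 39595.
c = 2t² / 39595 = 2·967² / 39595 = 47.2327.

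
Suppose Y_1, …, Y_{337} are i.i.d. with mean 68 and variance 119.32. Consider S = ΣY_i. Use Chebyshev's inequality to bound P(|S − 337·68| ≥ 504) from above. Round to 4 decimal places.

0.1583

Var(S) = n·Var(Y_i) = 337·119.32 = 40210.84.
Chebyshev: P(|S − 337·68| ≥ 504) ≤ Var(S)/504² = 40210.84/254016 = 0.1583.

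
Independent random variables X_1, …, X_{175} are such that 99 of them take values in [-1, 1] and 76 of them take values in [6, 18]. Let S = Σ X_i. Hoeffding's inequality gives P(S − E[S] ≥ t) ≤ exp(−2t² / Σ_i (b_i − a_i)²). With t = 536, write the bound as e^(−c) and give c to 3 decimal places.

50.669

Σ(b_i − a_i)² = 99·2² + 76·12² = 11340.
c = 2t² / 11340 = 2·536² / 11340 = 50.6695.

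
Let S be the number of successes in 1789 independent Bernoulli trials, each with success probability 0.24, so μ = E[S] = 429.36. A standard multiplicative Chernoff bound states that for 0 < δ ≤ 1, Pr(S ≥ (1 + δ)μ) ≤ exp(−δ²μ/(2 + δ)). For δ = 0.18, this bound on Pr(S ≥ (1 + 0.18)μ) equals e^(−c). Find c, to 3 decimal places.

c = δ²μ/(2 + δ) = 0.18²·429.36/(2 + 0.18) = 6.3813.

6.381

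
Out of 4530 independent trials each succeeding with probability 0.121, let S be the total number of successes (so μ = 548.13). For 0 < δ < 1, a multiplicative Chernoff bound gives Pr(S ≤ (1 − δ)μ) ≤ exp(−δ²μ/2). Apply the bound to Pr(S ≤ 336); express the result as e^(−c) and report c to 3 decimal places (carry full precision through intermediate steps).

41.048

Write 336 = (1 − δ)μ, so δ = 1 − 336/548.13 = 0.3870067…
Then the exponent is δ²μ/2 = (μ − 336)²/(2μ) = 41.047869.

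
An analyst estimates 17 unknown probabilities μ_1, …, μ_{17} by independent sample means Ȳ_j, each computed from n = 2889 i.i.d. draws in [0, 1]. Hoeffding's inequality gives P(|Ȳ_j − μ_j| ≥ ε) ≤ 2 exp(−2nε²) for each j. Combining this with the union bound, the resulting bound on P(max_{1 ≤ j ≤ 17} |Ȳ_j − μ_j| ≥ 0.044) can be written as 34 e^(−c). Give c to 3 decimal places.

Union bound over the 17 events: P(max_{1 ≤ j ≤ 17} |Ȳ_j − μ_j| ≥ 0.044) ≤ 17·2·exp(−2nε²) = 34 exp(−2·2889·0.044²).
So c = 2·2889·0.044² = 11.1862.

11.186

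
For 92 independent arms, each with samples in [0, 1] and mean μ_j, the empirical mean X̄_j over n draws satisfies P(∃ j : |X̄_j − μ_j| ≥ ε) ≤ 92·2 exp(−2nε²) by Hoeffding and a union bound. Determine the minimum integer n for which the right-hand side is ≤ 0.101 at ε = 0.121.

257

Need 2·92·exp(−2nε²) ≤ 0.101, i.e. exp(−2nε²) ≤ 0.101/184.
So 2nε² ≥ ln(184/0.101) = 7.507571.
Hence n ≥ 7.507571/(2·0.121²) = 256.389.
The smallest integer n is 257.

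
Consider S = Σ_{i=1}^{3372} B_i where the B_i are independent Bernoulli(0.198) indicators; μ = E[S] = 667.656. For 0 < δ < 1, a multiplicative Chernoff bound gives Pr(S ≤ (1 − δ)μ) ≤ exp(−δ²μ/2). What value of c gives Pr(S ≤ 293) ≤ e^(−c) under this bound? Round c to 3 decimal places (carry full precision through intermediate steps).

105.119

Write 293 = (1 − δ)μ, so δ = 1 − 293/667.656 = 0.5611513…
Then the exponent is δ²μ/2 = (μ − 293)²/(2μ) = 105.119342.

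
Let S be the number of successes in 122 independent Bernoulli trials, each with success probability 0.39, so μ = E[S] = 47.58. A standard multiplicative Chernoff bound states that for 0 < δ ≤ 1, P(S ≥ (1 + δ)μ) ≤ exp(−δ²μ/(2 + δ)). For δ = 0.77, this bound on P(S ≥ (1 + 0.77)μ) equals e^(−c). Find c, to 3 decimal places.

10.184

c = δ²μ/(2 + δ) = 0.77²·47.58/(2 + 0.77) = 10.1842.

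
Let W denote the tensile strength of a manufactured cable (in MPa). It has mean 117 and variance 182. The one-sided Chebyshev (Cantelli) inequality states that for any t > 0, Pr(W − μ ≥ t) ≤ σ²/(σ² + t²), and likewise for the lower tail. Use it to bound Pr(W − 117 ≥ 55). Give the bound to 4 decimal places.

0.0568

Here σ² = 182 and t = 55, so σ² + t² = 3207.
Cantelli's bound: 182/3207 = 0.0568.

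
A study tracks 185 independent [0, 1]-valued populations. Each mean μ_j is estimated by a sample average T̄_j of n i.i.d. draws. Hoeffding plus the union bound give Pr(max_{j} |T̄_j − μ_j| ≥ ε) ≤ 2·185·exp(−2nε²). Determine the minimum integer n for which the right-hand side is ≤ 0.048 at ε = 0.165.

Need 2·185·exp(−2nε²) ≤ 0.048, i.e. exp(−2nε²) ≤ 0.048/370.
So 2nε² ≥ ln(370/0.048) = 8.950057.
Hence n ≥ 8.950057/(2·0.165²) = 164.372.
The smallest integer n is 165.

165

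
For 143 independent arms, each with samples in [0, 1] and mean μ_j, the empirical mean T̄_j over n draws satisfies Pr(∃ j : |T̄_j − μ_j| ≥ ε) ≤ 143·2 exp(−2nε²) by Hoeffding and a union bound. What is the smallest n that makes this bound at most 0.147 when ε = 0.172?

128

Need 2·143·exp(−2nε²) ≤ 0.147, i.e. exp(−2nε²) ≤ 0.147/286.
So 2nε² ≥ ln(286/0.147) = 7.573315.
Hence n ≥ 7.573315/(2·0.172²) = 127.997.
The smallest integer n is 128.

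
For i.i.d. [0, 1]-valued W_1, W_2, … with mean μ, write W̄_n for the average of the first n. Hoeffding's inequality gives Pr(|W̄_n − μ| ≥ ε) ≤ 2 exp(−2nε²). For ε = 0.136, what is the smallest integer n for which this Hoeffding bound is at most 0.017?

129

Require 2·exp(−2nε²) ≤ 0.017, i.e. 2nε² ≥ ln(2/0.017) = 4.767689.
So n ≥ 4.767689 / (2·0.136²) = 128.884.
The smallest integer n is 129.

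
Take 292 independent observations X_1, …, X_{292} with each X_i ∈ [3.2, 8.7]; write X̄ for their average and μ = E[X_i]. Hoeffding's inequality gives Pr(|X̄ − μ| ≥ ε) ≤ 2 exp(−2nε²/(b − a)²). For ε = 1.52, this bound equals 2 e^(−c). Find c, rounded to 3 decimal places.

c = 2nε²/(b − a)² = 2·292·1.52² / 5.5² = 44.6041.

44.604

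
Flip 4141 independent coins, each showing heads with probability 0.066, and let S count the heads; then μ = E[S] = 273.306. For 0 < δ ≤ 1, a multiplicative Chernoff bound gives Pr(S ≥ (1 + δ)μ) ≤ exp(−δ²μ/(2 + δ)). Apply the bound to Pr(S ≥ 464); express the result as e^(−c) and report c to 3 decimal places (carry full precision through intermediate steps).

Write 464 = (1 + δ)μ, so δ = 464/273.306 − 1 = 0.6977307…
Then the exponent is δ²μ/(2 + δ) = (464 − μ)² / (μ·(2 + δ)) = 49.320366.

49.320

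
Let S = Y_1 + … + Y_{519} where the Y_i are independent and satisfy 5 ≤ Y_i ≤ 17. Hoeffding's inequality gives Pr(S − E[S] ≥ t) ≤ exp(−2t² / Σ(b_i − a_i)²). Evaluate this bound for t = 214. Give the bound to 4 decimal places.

Σ(b_i − a_i)² = 519·(12)² = 74736.
Exponent = 2·214²/74736 = 1.2255.
Bound = exp(−1.2255) = 0.29360.

0.2936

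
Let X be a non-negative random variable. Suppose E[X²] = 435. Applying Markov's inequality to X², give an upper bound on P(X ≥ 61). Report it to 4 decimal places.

Since X ≥ 0, the event {X ≥ 61} is the same as {X² ≥ 3721}.
Markov's inequality applied to X² gives P(X² ≥ 3721) ≤ E[X²]/3721 = 435/3721 = 0.1169.

0.1169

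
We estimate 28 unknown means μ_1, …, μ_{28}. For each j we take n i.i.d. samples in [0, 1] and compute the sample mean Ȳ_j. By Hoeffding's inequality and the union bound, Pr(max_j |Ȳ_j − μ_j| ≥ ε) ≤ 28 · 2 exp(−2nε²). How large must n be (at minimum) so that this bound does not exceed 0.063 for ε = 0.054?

1165

Need 2·28·exp(−2nε²) ≤ 0.063, i.e. exp(−2nε²) ≤ 0.063/56.
So 2nε² ≥ ln(56/0.063) = 6.789972.
Hence n ≥ 6.789972/(2·0.054²) = 1164.261.
The smallest integer n is 1165.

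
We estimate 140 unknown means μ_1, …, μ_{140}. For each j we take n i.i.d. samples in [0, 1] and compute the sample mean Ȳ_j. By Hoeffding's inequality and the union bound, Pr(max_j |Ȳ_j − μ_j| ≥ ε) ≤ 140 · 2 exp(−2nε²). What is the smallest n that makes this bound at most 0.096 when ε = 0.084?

566

Need 2·140·exp(−2nε²) ≤ 0.096, i.e. exp(−2nε²) ≤ 0.096/280.
So 2nε² ≥ ln(280/0.096) = 7.978197.
Hence n ≥ 7.978197/(2·0.084²) = 565.348.
The smallest integer n is 566.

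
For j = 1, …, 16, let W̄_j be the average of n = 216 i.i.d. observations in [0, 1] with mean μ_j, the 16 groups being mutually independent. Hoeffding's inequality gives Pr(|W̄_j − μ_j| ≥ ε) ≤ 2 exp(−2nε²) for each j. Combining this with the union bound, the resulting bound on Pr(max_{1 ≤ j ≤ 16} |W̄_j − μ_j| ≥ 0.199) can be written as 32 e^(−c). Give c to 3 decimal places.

Union bound over the 16 events: Pr(max_{1 ≤ j ≤ 16} |W̄_j − μ_j| ≥ 0.199) ≤ 16·2·exp(−2nε²) = 32 exp(−2·216·0.199²).
So c = 2·216·0.199² = 17.1076.

17.108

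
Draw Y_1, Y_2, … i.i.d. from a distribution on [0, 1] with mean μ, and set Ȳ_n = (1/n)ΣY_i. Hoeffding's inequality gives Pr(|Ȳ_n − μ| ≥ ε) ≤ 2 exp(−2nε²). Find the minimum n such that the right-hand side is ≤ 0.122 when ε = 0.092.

166

Require 2·exp(−2nε²) ≤ 0.122, i.e. 2nε² ≥ ln(2/0.122) = 2.796881.
So n ≥ 2.796881 / (2·0.092²) = 165.222.
The smallest integer n is 166.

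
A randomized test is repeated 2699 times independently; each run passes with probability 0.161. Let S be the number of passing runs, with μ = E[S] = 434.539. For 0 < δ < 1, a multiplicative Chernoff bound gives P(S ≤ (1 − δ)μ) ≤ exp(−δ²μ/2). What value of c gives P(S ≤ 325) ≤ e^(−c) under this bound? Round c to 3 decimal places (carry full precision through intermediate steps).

Write 325 = (1 − δ)μ, so δ = 1 − 325/434.539 = 0.2520809…
Then the exponent is δ²μ/2 = (μ − 325)²/(2μ) = 13.806347.

13.806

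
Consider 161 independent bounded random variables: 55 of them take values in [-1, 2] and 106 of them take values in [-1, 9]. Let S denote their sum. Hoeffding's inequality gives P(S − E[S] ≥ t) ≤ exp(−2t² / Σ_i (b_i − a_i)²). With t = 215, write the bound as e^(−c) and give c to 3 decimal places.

8.333

Σ(b_i − a_i)² = 55·3² + 106·10² = 11095.
c = 2t² / 11095 = 2·215² / 11095 = 8.3326.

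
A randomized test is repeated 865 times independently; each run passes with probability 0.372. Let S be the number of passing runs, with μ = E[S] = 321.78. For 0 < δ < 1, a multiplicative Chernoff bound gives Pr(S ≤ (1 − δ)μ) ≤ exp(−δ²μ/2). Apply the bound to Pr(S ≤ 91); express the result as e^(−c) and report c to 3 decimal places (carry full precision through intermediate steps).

82.757

Write 91 = (1 − δ)μ, so δ = 1 − 91/321.78 = 0.7171981…
Then the exponent is δ²μ/2 = (μ − 91)²/(2μ) = 82.757487.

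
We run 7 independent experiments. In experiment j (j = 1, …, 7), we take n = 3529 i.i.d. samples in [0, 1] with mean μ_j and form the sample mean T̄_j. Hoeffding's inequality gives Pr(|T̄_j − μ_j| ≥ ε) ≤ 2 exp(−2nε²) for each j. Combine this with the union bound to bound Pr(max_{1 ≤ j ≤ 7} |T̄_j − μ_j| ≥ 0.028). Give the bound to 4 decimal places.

0.0553

Per-experiment Hoeffding bound: 2·exp(−2·3529·0.028²) = 2·exp(−5.53347) = 0.0079045.
Union bound over 7 events: 7·0.0079045 = 0.05533.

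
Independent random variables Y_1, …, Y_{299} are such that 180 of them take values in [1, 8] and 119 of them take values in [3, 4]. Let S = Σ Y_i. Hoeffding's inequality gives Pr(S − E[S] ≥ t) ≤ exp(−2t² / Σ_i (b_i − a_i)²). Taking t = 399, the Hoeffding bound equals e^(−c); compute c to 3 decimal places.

35.619

Σ(b_i − a_i)² = 180·7² + 119·1² = 8939.
c = 2t² / 8939 = 2·399² / 8939 = 35.6194.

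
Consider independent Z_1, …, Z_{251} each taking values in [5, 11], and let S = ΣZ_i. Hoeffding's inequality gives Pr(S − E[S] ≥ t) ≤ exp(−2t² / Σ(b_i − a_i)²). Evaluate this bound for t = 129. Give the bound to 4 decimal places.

0.0251

Σ(b_i − a_i)² = 251·(6)² = 9036.
Exponent = 2·129²/9036 = 3.6833.
Bound = exp(−3.6833) = 0.02514.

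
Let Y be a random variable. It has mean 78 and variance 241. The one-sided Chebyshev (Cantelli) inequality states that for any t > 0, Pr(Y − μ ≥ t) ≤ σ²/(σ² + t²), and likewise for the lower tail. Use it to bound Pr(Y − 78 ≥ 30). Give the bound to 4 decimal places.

Here σ² = 241 and t = 30, so σ² + t² = 1141.
Cantelli's bound: 241/1141 = 0.2112.

0.2112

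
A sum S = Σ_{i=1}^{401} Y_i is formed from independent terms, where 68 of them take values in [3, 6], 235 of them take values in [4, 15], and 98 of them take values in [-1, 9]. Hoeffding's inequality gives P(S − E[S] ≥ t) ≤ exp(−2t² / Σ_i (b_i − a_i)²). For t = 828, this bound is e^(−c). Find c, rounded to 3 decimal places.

Σ(b_i − a_i)² = 68·3² + 235·11² + 98·10² = 38847.
c = 2t² / 38847 = 2·828² / 38847 = 35.2966.

35.297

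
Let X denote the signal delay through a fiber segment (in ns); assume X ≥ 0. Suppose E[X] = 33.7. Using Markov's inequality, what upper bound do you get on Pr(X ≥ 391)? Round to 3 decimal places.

0.086

Markov's inequality: for a non-negative random variable, Pr(X ≥ a) ≤ E[X]/a.
Here E[X] = 33.7 and a = 391, so the bound is 33.7/391 = 0.0862.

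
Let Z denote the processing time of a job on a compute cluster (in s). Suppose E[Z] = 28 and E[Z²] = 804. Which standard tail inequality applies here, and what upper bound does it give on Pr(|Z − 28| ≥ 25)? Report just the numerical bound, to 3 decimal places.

The first two moments determine the variance, so Chebyshev's inequality is the sharpest standard bound available.
Var(Z) = E[Z²] − (E[Z])² = 804 − 784 = 20.
Chebyshev's inequality: Pr(|Z − μ| ≥ t) ≤ Var(Z)/t² = 20/625 = 0.0320.

0.032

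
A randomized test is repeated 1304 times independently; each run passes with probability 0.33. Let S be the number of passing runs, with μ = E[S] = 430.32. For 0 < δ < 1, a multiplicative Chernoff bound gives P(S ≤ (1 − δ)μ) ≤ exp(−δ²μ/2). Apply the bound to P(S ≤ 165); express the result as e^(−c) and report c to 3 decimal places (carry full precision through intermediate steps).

Write 165 = (1 − δ)μ, so δ = 1 − 165/430.32 = 0.6165644…
Then the exponent is δ²μ/2 = (μ − 165)²/(2μ) = 81.793436.

81.793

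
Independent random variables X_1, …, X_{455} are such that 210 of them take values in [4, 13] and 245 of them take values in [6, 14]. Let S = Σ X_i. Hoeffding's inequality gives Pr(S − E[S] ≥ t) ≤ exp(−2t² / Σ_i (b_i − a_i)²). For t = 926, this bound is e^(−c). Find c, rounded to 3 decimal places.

52.461

Σ(b_i − a_i)² = 210·9² + 245·8² = 32690.
c = 2t² / 32690 = 2·926² / 32690 = 52.4611.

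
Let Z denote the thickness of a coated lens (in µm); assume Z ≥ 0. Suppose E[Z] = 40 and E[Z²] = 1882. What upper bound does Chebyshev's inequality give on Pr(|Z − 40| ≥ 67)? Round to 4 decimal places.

Var(Z) = E[Z²] − (E[Z])² = 1882 − 1600 = 282.
Chebyshev's inequality: Pr(|Z − μ| ≥ t) ≤ Var(Z)/t² = 282/4489 = 0.0628.

0.0628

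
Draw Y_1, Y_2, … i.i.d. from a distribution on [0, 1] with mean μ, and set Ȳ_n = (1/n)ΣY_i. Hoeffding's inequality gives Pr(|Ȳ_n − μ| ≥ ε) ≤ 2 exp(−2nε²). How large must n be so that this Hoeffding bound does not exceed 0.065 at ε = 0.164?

Require 2·exp(−2nε²) ≤ 0.065, i.e. 2nε² ≥ ln(2/0.065) = 3.426515.
So n ≥ 3.426515 / (2·0.164²) = 63.699.
The smallest integer n is 64.

64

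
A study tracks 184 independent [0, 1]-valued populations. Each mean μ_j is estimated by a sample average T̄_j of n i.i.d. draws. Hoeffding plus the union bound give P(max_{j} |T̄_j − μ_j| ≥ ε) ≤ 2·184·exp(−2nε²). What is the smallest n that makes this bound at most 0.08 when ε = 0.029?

Need 2·184·exp(−2nε²) ≤ 0.08, i.e. exp(−2nε²) ≤ 0.08/368.
So 2nε² ≥ ln(368/0.08) = 8.433812.
Hence n ≥ 8.433812/(2·0.029²) = 5014.157.
The smallest integer n is 5015.

5015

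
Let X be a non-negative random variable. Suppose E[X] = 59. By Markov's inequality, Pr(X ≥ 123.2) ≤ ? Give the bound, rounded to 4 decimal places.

Markov's inequality: for a non-negative random variable, Pr(X ≥ a) ≤ E[X]/a.
Here E[X] = 59 and a = 123.2, so the bound is 59/123.2 = 0.4789.

0.4789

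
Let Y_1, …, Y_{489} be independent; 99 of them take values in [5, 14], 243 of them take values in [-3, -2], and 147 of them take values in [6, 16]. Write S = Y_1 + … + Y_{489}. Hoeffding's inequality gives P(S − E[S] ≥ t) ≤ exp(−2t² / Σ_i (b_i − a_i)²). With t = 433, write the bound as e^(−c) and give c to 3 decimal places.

16.330

Σ(b_i − a_i)² = 99·9² + 243·1² + 147·10² = 22962.
c = 2t² / 22962 = 2·433² / 22962 = 16.3304.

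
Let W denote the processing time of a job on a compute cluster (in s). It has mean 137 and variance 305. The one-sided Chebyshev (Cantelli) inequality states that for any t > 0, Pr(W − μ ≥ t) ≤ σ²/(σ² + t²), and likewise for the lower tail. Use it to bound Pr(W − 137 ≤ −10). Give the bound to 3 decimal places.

Here σ² = 305 and t = 10, so σ² + t² = 405.
Cantelli's bound: 305/405 = 0.7531.

0.753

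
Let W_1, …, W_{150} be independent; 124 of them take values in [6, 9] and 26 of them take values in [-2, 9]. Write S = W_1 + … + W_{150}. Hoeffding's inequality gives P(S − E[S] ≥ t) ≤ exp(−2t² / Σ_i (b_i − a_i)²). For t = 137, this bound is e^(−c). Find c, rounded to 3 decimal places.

Σ(b_i − a_i)² = 124·3² + 26·11² = 4262.
c = 2t² / 4262 = 2·137² / 4262 = 8.8076.

8.808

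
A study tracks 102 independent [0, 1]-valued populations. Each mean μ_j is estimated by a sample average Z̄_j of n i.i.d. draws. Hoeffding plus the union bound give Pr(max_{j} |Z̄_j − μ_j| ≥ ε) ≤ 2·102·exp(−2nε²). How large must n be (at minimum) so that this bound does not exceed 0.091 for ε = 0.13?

Need 2·102·exp(−2nε²) ≤ 0.091, i.e. exp(−2nε²) ≤ 0.091/204.
So 2nε² ≥ ln(204/0.091) = 7.715016.
Hence n ≥ 7.715016/(2·0.13²) = 228.255.
The smallest integer n is 229.

229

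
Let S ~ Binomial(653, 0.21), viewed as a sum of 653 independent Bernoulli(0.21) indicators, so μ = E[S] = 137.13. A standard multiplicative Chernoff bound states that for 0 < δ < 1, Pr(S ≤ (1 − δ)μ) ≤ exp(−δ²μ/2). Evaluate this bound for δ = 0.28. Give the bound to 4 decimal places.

Exponent = δ²μ/2 = 0.28²·137.13/2 = 5.3755.
Bound = exp(−5.3755) = 0.00463.

0.0046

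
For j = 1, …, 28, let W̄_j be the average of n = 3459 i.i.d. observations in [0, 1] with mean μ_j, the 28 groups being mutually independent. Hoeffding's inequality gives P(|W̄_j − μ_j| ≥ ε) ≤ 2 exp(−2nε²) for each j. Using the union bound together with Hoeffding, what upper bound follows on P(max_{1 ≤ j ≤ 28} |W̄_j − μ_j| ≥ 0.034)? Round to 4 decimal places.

Per-experiment Hoeffding bound: 2·exp(−2·3459·0.034²) = 2·exp(−7.99721) = 0.0006728.
Union bound over 28 events: 28·0.0006728 = 0.01884.

0.0188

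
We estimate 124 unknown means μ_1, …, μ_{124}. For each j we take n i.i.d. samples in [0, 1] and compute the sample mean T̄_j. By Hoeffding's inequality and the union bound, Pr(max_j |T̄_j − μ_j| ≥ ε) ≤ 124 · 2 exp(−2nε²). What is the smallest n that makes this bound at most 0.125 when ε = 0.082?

565

Need 2·124·exp(−2nε²) ≤ 0.125, i.e. exp(−2nε²) ≤ 0.125/248.
So 2nε² ≥ ln(248/0.125) = 7.592870.
Hence n ≥ 7.592870/(2·0.082²) = 564.610.
The smallest integer n is 565.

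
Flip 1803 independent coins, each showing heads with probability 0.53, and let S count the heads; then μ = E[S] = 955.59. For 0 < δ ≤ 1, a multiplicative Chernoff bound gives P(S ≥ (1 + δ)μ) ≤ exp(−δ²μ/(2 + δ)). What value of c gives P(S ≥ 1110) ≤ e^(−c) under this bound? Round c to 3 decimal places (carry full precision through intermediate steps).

11.543

Write 1110 = (1 + δ)μ, so δ = 1110/955.59 − 1 = 0.161586…
Then the exponent is δ²μ/(2 + δ) = (1110 − μ)² / (μ·(2 + δ)) = 11.542682.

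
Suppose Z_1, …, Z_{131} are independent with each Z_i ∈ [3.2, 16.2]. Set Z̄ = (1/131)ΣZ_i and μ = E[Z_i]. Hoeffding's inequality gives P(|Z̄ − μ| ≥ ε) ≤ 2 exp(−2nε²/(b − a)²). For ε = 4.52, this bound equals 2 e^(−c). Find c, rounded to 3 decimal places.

31.673

c = 2nε²/(b − a)² = 2·131·4.52² / 13² = 31.6732.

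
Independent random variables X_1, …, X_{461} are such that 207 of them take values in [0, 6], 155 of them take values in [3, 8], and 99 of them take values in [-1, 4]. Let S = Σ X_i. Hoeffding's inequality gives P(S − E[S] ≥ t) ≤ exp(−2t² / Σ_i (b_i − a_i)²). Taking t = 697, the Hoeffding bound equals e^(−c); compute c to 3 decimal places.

Σ(b_i − a_i)² = 207·6² + 155·5² + 99·5² = 13802.
c = 2t² / 13802 = 2·697² / 13802 = 70.3969.

70.397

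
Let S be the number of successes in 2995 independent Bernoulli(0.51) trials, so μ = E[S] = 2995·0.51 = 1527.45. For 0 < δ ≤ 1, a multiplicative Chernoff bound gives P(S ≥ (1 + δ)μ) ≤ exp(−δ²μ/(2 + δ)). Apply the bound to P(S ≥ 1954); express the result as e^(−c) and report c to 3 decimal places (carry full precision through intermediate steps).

Write 1954 = (1 + δ)μ, so δ = 1954/1527.45 − 1 = 0.2792563…
Then the exponent is δ²μ/(2 + δ) = (1954 − μ)² / (μ·(2 + δ)) = 52.261242.

52.261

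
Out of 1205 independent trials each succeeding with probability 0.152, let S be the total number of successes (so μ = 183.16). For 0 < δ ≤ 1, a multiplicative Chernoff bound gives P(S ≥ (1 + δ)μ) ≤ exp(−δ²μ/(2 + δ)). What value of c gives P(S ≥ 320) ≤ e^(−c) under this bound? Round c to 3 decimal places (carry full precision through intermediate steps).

Write 320 = (1 + δ)μ, so δ = 320/183.16 − 1 = 0.7471064…
Then the exponent is δ²μ/(2 + δ) = (320 − μ)² / (μ·(2 + δ)) = 37.215171.

37.215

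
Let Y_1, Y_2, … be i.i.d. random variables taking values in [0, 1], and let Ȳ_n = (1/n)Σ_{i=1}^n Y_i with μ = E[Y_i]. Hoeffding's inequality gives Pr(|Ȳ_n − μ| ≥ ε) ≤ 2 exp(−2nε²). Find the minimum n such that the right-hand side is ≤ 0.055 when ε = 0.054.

Require 2·exp(−2nε²) ≤ 0.055, i.e. 2nε² ≥ ln(2/0.055) = 3.593569.
So n ≥ 3.593569 / (2·0.054²) = 616.181.
The smallest integer n is 617.

617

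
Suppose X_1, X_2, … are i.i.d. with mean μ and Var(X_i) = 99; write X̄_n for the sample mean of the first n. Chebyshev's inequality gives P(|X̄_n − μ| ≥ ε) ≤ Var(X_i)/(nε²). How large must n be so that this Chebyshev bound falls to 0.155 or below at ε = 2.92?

75

Require 99/(n·2.92²) ≤ 0.155, i.e. n ≥ 99/(0.155·2.92²) = 74.910.
The smallest integer n is 75.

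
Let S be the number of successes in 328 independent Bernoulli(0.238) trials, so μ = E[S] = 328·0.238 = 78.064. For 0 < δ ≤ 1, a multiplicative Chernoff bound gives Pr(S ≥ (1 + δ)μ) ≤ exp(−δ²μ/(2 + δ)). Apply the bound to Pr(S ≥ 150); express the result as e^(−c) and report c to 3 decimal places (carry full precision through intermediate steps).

Write 150 = (1 + δ)μ, so δ = 150/78.064 − 1 = 0.9215003…
Then the exponent is δ²μ/(2 + δ) = (150 − μ)² / (μ·(2 + δ)) = 22.690070.

22.690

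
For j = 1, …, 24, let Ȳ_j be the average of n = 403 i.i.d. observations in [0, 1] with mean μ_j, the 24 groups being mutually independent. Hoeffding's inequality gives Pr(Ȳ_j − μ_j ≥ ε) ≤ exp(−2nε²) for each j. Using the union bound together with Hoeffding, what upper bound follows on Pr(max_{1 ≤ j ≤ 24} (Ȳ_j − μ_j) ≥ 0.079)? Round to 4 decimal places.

0.1569

Per-experiment Hoeffding bound: exp(−2·403·0.079²) = exp(−5.03025) = 0.0065372.
Union bound over 24 events: 24·0.0065372 = 0.15689.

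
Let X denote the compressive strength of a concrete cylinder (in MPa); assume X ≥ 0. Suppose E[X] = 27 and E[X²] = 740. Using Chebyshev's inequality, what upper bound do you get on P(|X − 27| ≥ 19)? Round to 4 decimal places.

Var(X) = E[X²] − (E[X])² = 740 − 729 = 11.
Chebyshev's inequality: P(|X − μ| ≥ t) ≤ Var(X)/t² = 11/361 = 0.0305.

0.0305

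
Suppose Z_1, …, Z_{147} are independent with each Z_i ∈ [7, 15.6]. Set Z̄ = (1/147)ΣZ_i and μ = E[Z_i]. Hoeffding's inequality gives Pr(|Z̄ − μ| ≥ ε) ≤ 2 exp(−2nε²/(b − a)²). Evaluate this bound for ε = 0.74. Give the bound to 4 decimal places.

Exponent: 2nε²/(b − a)² = 2·147·0.74² / 8.6² = 2.17678.
Bound = 2·exp(−2.17678) = 0.22681.

0.2268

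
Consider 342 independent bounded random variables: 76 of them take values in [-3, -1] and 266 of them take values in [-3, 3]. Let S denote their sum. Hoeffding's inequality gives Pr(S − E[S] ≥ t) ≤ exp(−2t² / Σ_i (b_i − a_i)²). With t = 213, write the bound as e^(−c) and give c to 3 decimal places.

Σ(b_i − a_i)² = 76·2² + 266·6² = 9880.
c = 2t² / 9880 = 2·213² / 9880 = 9.1840.

9.184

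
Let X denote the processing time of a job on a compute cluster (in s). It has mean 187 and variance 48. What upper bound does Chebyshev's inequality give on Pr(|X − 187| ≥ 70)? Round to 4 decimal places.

0.0098

Chebyshev: Pr(|X − μ| ≥ t) ≤ Var(X)/t².
Bound = 48 / 4900 = 0.0098.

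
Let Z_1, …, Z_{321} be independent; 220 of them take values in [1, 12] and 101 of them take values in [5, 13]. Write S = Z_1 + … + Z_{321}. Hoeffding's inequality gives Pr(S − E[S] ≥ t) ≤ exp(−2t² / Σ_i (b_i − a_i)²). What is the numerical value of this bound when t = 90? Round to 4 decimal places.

Σ(b_i − a_i)² = 220·11² + 101·8² = 33084.
Exponent = 2·90² / 33084 = 0.48966.
Bound = exp(−0.48966) = 0.61283.

0.6128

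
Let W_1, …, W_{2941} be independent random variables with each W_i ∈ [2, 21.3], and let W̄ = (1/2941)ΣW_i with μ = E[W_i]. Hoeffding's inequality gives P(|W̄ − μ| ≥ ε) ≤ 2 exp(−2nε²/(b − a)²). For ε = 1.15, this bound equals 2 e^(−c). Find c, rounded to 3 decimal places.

20.884

c = 2nε²/(b − a)² = 2·2941·1.15² / 19.3² = 20.8836.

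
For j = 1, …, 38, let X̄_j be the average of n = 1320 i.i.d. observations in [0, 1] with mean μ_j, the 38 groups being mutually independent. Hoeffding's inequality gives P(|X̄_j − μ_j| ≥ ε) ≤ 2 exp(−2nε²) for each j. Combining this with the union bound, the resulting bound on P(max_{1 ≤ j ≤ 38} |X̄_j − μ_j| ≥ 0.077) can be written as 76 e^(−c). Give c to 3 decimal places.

Union bound over the 38 events: P(max_{1 ≤ j ≤ 38} |X̄_j − μ_j| ≥ 0.077) ≤ 38·2·exp(−2nε²) = 76 exp(−2·1320·0.077²).
So c = 2·1320·0.077² = 15.6526.

15.653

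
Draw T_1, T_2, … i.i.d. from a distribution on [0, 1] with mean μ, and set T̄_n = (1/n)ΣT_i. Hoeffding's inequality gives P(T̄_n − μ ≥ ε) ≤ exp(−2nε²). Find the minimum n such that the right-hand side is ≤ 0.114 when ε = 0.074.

Require exp(−2nε²) ≤ 0.114, i.e. 2nε² ≥ ln(1/0.114) = 2.171557.
So n ≥ 2.171557 / (2·0.074²) = 198.279.
The smallest integer n is 199.

199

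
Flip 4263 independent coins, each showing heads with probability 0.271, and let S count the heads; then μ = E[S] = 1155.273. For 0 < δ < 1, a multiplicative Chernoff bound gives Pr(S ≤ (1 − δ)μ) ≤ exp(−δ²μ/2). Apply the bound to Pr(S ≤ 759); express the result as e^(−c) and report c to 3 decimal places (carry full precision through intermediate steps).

67.963

Write 759 = (1 − δ)μ, so δ = 1 − 759/1155.273 = 0.3430124…
Then the exponent is δ²μ/2 = (μ − 759)²/(2μ) = 67.963283.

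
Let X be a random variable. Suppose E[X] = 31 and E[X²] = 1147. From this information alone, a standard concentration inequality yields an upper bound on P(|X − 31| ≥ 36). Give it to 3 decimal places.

The first two moments determine the variance, so Chebyshev's inequality is the sharpest standard bound available.
Var(X) = E[X²] − (E[X])² = 1147 − 961 = 186.
Chebyshev's inequality: P(|X − μ| ≥ t) ≤ Var(X)/t² = 186/1296 = 0.1435.

0.144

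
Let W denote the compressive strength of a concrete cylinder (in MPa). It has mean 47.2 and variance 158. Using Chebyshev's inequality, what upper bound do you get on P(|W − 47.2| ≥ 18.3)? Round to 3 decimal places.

0.472

Chebyshev: P(|W − μ| ≥ t) ≤ Var(W)/t².
Bound = 158 / 334.89 = 0.4718.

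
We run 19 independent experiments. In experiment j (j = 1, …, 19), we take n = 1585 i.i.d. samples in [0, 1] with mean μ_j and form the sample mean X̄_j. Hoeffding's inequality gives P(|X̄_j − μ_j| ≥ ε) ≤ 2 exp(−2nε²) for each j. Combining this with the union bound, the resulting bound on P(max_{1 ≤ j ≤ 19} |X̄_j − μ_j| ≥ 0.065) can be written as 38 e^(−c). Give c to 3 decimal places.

Union bound over the 19 events: P(max_{1 ≤ j ≤ 19} |X̄_j − μ_j| ≥ 0.065) ≤ 19·2·exp(−2nε²) = 38 exp(−2·1585·0.065²).
So c = 2·1585·0.065² = 13.3933.

13.393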